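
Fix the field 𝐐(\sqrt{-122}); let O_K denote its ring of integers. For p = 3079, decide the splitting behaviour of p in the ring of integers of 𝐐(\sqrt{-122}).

p splits

d = -122 ≡ 2 (mod 4), so O_K = ℤ[√-122] and disc(K) = 4d = -488.
3079 ∤ -488, so 3079 is unramified.
Compute (-122/3079) via Euler: 2957^((3079-1)/2) mod 3079 = 1, so (-122/3079) = 1.
Legendre symbol 1 ⇒ 3079 is split.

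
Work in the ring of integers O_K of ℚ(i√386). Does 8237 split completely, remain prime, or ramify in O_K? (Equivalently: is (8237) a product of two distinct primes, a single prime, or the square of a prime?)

p is inert

-386 mod 4 = 2, hence disc K = 4·(-386) = -1544 and O_K = ℤ[√-386].
Since gcd(8237, -1544) = 1 the prime 8237 does not ramify.
Legendre symbol by Euler's criterion: (-386/8237) ≡ (-386)^4118 ≡ 8236 (mod 8237), i.e. (-386/8237) = -1.
(-386/8237) = -1, so 8237 is inert.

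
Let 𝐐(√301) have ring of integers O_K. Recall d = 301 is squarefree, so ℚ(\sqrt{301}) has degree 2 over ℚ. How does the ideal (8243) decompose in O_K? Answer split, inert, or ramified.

inert

Since 301 ≡ 1 mod 4, the ring of integers is ℤ[(1+√301)/2] with discriminant 301.
disc(K) = 301 is not divisible by 8243; 8243 is unramified.
Euler's criterion: 301^4121 mod 8243 = 8242. Thus (301|8243) = -1.
(301/8243) = -1, so 8243 is inert.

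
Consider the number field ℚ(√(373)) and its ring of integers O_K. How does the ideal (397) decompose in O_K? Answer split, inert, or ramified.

inert

d = 373 ≡ 1 (mod 4), so O_K = ℤ[(1+√373)/2] and disc(K) = d = 373.
397 ∤ 373, so 397 is unramified.
(373/397) = 373^198 mod 397 = 396, giving Legendre symbol -1.
d is a non-residue mod p, hence 397 remains inert in O_K.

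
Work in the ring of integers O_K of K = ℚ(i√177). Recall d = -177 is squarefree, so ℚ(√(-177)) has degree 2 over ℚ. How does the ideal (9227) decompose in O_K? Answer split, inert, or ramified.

d = -177 ≡ 3 (mod 4), so O_K = ℤ[√-177] and disc(K) = 4d = -708.
9227 ∤ -708, so 9227 is unramified.
Legendre symbol by Euler's criterion: (-177/9227) ≡ (-177)^4613 ≡ 9226 (mod 9227), i.e. (-177/9227) = -1.
Legendre symbol -1 ⇒ 9227 is inert.

inert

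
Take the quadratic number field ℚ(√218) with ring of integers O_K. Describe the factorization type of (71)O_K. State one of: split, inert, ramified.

split

Since 218 ≢ 1 mod 4, the ring of integers is ℤ[√218] with discriminant 4·218 = 872.
71 ∤ 872, so 71 is unramified.
Compute (218/71) via Euler: 5^((71-1)/2) mod 71 = 1, so (218/71) = 1.
Legendre symbol 1 ⇒ 71 is split.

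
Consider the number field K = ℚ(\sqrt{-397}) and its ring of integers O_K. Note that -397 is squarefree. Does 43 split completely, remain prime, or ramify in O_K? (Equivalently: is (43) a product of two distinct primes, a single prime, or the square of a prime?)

Since -397 ≢ 1 mod 4, the ring of integers is ℤ[√-397] with discriminant 4·(-397) = -1588.
43 ∤ -1588, so 43 is unramified.
Legendre symbol by Euler's criterion: (-397/43) ≡ (-397)^21 ≡ 42 (mod 43), i.e. (-397/43) = -1.
Legendre symbol -1 ⇒ 43 is inert.

inert — (43) stays prime in O_K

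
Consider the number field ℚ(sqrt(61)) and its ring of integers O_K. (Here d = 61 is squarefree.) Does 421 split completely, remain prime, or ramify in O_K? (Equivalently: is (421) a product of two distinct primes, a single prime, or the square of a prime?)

d = 61 ≡ 1 (mod 4), so O_K = ℤ[(1+√61)/2] and disc(K) = d = 61.
disc(K) = 61 is not divisible by 421; 421 is unramified.
Euler's criterion: 61^210 mod 421 = 420. Thus (61|421) = -1.
d is a non-residue mod p, hence 421 remains inert in O_K.

remains prime (inert)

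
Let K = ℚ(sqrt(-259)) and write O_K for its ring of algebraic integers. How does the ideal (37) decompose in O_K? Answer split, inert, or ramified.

d = -259 ≡ 1 (mod 4), so O_K = ℤ[(1+√-259)/2] and disc(K) = d = -259.
Ramification test: 37 | -259. The prime 37 ramifies in K.

37 is ramified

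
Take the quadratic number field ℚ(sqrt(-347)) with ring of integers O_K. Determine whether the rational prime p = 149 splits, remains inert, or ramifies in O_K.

split

-347 mod 4 = 1, hence disc K = -347 and O_K = ℤ[(1+√-347)/2].
149 ∤ -347, so 149 is unramified.
Compute (-347/149) via Euler: 100^((149-1)/2) mod 149 = 1, so (-347/149) = 1.
(-347/149) = 1, so 149 splits.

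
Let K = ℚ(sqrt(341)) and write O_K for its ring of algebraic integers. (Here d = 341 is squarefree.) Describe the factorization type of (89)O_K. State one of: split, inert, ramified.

Since 341 ≡ 1 mod 4, the ring of integers is ℤ[(1+√341)/2] with discriminant 341.
89 ∤ 341, so 89 is unramified.
Legendre symbol by Euler's criterion: (341/89) ≡ 341^44 ≡ 88 (mod 89), i.e. (341/89) = -1.
d is a non-residue mod p, hence 89 remains inert in O_K.

inert — (89) stays prime in O_K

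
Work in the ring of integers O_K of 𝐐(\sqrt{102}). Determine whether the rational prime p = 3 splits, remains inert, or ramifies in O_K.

p ramifies

Since 102 ≢ 1 mod 4, the ring of integers is ℤ[√102] with discriminant 4·102 = 408.
Ramification test: 3 | 408. The prime 3 ramifies in K.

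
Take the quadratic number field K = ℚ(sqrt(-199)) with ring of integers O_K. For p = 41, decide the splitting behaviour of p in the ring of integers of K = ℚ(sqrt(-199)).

d = -199 ≡ 1 (mod 4), so O_K = ℤ[(1+√-199)/2] and disc(K) = d = -199.
disc(K) = -199 is not divisible by 41; 41 is unramified.
Euler's criterion: (-199)^20 mod 41 = 40. Thus (-199|41) = -1.
(-199/41) = -1, so 41 is inert.

remains prime (inert)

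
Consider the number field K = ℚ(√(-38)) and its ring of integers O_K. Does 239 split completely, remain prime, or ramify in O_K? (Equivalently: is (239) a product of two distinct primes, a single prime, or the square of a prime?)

Since -38 ≢ 1 mod 4, the ring of integers is ℤ[√-38] with discriminant 4·(-38) = -152.
239 ∤ -152, so 239 is unramified.
(-38/239) = 201^119 mod 239 = 1, giving Legendre symbol 1.
(-38/239) = 1, so 239 splits.

splits completely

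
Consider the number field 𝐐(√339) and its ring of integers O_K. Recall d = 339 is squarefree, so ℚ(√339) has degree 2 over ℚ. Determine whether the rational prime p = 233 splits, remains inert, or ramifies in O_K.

339 mod 4 = 3, hence disc K = 4·339 = 1356 and O_K = ℤ[√339].
233 ∤ 1356, so 233 is unramified.
Compute (339/233) via Euler: 106^((233-1)/2) mod 233 = 232, so (339/233) = -1.
d is a non-residue mod p, hence 233 remains inert in O_K.

remains prime (inert)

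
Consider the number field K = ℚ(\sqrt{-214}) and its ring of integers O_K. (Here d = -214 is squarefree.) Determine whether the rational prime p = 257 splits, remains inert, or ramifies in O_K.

-214 mod 4 = 2, hence disc K = 4·(-214) = -856 and O_K = ℤ[√-214].
257 ∤ -856, so 257 is unramified.
Euler's criterion: (-214)^128 mod 257 = 256. Thus (-214|257) = -1.
(-214/257) = -1, so 257 is inert.

257 remains inert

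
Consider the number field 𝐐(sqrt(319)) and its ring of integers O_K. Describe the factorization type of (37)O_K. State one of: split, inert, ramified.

319 mod 4 = 3, hence disc K = 4·319 = 1276 and O_K = ℤ[√319].
37 ∤ 1276, so 37 is unramified.
(319/37) = 23^18 mod 37 = 36, giving Legendre symbol -1.
d is a non-residue mod p, hence 37 remains inert in O_K.

p is inert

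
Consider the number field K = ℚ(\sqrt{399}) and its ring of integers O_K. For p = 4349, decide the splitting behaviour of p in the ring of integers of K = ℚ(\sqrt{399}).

inert — (4349) stays prime in O_K

399 mod 4 = 3, hence disc K = 4·399 = 1596 and O_K = ℤ[√399].
disc(K) = 1596 is not divisible by 4349; 4349 is unramified.
Compute (399/4349) via Euler: 399^((4349-1)/2) mod 4349 = 4348, so (399/4349) = -1.
(399/4349) = -1, so 4349 is inert.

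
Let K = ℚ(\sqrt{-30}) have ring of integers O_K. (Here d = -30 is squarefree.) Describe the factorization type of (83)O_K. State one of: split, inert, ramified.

d = -30 ≡ 2 (mod 4), so O_K = ℤ[√-30] and disc(K) = 4d = -120.
83 ∤ -120, so 83 is unramified.
(-30/83) = 53^41 mod 83 = 82, giving Legendre symbol -1.
d is a non-residue mod p, hence 83 remains inert in O_K.

inert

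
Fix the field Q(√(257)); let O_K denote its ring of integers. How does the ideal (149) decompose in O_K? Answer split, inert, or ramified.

257 mod 4 = 1, hence disc K = 257 and O_K = ℤ[(1+√257)/2].
disc(K) = 257 is not divisible by 149; 149 is unramified.
(257/149) = 108^74 mod 149 = 148, giving Legendre symbol -1.
Legendre symbol -1 ⇒ 149 is inert.

remains prime (inert)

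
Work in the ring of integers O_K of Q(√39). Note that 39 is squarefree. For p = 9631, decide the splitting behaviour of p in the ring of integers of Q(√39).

Since 39 ≢ 1 mod 4, the ring of integers is ℤ[√39] with discriminant 4·39 = 156.
9631 ∤ 156, so 9631 is unramified.
Euler's criterion: 39^4815 mod 9631 = 1. Thus (39|9631) = 1.
Legendre symbol 1 ⇒ 9631 is split.

p splits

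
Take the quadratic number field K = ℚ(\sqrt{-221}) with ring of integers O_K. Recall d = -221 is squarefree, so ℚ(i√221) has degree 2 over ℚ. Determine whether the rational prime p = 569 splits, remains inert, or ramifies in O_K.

Since -221 ≢ 1 mod 4, the ring of integers is ℤ[√-221] with discriminant 4·(-221) = -884.
569 ∤ -884, so 569 is unramified.
(-221/569) = 348^284 mod 569 = 1, giving Legendre symbol 1.
(-221/569) = 1, so 569 splits.

569 splits in O_K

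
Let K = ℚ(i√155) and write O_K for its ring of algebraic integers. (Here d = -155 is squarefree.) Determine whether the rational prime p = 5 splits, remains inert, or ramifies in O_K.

d = -155 ≡ 1 (mod 4), so O_K = ℤ[(1+√-155)/2] and disc(K) = d = -155.
5 divides disc(K) = -155, so 5 ramifies.

ramifies in O_K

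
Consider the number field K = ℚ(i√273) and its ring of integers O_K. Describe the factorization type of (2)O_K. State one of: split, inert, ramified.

ramified — (2) = 𝔭²

-273 mod 4 = 3, hence disc K = 4·(-273) = -1092 and O_K = ℤ[√-273].
Ramification test: 2 | -1092. The prime 2 ramifies in K.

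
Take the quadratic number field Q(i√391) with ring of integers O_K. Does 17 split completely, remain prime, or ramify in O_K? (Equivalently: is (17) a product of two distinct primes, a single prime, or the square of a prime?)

Since -391 ≡ 1 mod 4, the ring of integers is ℤ[(1+√-391)/2] with discriminant -391.
17 divides disc(K) = -391, so 17 ramifies.

ramified — (17) = 𝔭²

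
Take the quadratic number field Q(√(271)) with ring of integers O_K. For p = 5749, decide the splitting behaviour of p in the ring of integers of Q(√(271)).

271 mod 4 = 3, hence disc K = 4·271 = 1084 and O_K = ℤ[√271].
5749 ∤ 1084, so 5749 is unramified.
(271/5749) = 271^2874 mod 5749 = 5748, giving Legendre symbol -1.
d is a non-residue mod p, hence 5749 remains inert in O_K.

5749 remains inert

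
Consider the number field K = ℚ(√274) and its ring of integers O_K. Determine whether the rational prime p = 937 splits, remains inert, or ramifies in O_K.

splits completely

274 mod 4 = 2, hence disc K = 4·274 = 1096 and O_K = ℤ[√274].
Since gcd(937, 1096) = 1 the prime 937 does not ramify.
(274/937) = 274^468 mod 937 = 1, giving Legendre symbol 1.
(274/937) = 1, so 937 splits.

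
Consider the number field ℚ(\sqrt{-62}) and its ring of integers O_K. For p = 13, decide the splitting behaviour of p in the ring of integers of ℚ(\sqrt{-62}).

-62 mod 4 = 2, hence disc K = 4·(-62) = -248 and O_K = ℤ[√-62].
13 ∤ -248, so 13 is unramified.
(-62/13) = 3^6 mod 13 = 1, giving Legendre symbol 1.
Legendre symbol 1 ⇒ 13 is split.

split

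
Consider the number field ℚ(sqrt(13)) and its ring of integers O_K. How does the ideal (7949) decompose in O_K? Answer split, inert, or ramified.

13 mod 4 = 1, hence disc K = 13 and O_K = ℤ[(1+√13)/2].
Since gcd(7949, 13) = 1 the prime 7949 does not ramify.
(13/7949) = 13^3974 mod 7949 = 7948, giving Legendre symbol -1.
d is a non-residue mod p, hence 7949 remains inert in O_K.

inert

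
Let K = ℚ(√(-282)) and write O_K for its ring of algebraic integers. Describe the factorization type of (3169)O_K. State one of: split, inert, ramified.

d = -282 ≡ 2 (mod 4), so O_K = ℤ[√-282] and disc(K) = 4d = -1128.
disc(K) = -1128 is not divisible by 3169; 3169 is unramified.
Euler's criterion: (-282)^1584 mod 3169 = 3168. Thus (-282|3169) = -1.
(-282/3169) = -1, so 3169 is inert.

inert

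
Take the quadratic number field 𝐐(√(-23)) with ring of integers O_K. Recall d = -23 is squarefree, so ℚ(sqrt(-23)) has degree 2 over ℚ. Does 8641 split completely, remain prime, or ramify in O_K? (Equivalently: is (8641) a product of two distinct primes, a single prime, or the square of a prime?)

split

Since -23 ≡ 1 mod 4, the ring of integers is ℤ[(1+√-23)/2] with discriminant -23.
disc(K) = -23 is not divisible by 8641; 8641 is unramified.
Compute (-23/8641) via Euler: 8618^((8641-1)/2) mod 8641 = 1, so (-23/8641) = 1.
(-23/8641) = 1, so 8641 splits.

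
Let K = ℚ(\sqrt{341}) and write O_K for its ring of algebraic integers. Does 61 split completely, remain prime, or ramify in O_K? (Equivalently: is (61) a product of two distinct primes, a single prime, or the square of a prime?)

341 mod 4 = 1, hence disc K = 341 and O_K = ℤ[(1+√341)/2].
Since gcd(61, 341) = 1 the prime 61 does not ramify.
Legendre symbol by Euler's criterion: (341/61) ≡ 341^30 ≡ 1 (mod 61), i.e. (341/61) = 1.
(341/61) = 1, so 61 splits.

split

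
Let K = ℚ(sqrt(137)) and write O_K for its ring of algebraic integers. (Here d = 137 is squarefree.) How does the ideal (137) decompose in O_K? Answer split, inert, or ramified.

137 is ramified

d = 137 ≡ 1 (mod 4), so O_K = ℤ[(1+√137)/2] and disc(K) = d = 137.
137 divides disc(K) = 137, so 137 ramifies.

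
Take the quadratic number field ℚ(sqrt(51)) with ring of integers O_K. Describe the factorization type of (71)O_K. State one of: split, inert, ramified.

d = 51 ≡ 3 (mod 4), so O_K = ℤ[√51] and disc(K) = 4d = 204.
71 ∤ 204, so 71 is unramified.
Compute (51/71) via Euler: 51^((71-1)/2) mod 71 = 70, so (51/71) = -1.
(51/71) = -1, so 71 is inert.

inert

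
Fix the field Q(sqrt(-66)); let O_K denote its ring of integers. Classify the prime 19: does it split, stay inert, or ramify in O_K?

p is inert

d = -66 ≡ 2 (mod 4), so O_K = ℤ[√-66] and disc(K) = 4d = -264.
Since gcd(19, -264) = 1 the prime 19 does not ramify.
Compute (-66/19) via Euler: 10^((19-1)/2) mod 19 = 18, so (-66/19) = -1.
(-66/19) = -1, so 19 is inert.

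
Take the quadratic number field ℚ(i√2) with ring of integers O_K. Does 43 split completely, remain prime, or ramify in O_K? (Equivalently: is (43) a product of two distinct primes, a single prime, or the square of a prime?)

43 splits in O_K

-2 mod 4 = 2, hence disc K = 4·(-2) = -8 and O_K = ℤ[√-2].
disc(K) = -8 is not divisible by 43; 43 is unramified.
Euler's criterion: (-2)^21 mod 43 = 1. Thus (-2|43) = 1.
(-2/43) = 1, so 43 splits.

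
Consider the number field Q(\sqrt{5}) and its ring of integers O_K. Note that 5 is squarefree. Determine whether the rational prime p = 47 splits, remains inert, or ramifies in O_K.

remains prime (inert)

d = 5 ≡ 1 (mod 4), so O_K = ℤ[(1+√5)/2] and disc(K) = d = 5.
disc(K) = 5 is not divisible by 47; 47 is unramified.
Compute (5/47) via Euler: 5^((47-1)/2) mod 47 = 46, so (5/47) = -1.
Legendre symbol -1 ⇒ 47 is inert.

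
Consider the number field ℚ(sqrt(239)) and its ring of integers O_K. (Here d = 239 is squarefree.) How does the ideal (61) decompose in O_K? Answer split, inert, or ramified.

split

d = 239 ≡ 3 (mod 4), so O_K = ℤ[√239] and disc(K) = 4d = 956.
61 ∤ 956, so 61 is unramified.
Euler's criterion: 239^30 mod 61 = 1. Thus (239|61) = 1.
Legendre symbol 1 ⇒ 61 is split.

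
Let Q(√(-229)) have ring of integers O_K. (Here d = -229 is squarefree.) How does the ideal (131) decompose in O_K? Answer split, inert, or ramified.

splits completely

-229 mod 4 = 3, hence disc K = 4·(-229) = -916 and O_K = ℤ[√-229].
disc(K) = -916 is not divisible by 131; 131 is unramified.
Euler's criterion: (-229)^65 mod 131 = 1. Thus (-229|131) = 1.
(-229/131) = 1, so 131 splits.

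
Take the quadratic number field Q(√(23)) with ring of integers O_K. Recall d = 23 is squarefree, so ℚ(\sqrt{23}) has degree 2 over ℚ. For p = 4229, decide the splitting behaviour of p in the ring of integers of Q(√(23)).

Since 23 ≢ 1 mod 4, the ring of integers is ℤ[√23] with discriminant 4·23 = 92.
Since gcd(4229, 92) = 1 the prime 4229 does not ramify.
Compute (23/4229) via Euler: 23^((4229-1)/2) mod 4229 = 4228, so (23/4229) = -1.
d is a non-residue mod p, hence 4229 remains inert in O_K.

4229 remains inert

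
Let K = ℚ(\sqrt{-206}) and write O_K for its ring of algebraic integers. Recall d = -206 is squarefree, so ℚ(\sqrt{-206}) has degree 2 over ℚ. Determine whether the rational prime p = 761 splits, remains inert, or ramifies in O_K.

Since -206 ≢ 1 mod 4, the ring of integers is ℤ[√-206] with discriminant 4·(-206) = -824.
Since gcd(761, -824) = 1 the prime 761 does not ramify.
(-206/761) = 555^380 mod 761 = 760, giving Legendre symbol -1.
Legendre symbol -1 ⇒ 761 is inert.

remains prime (inert)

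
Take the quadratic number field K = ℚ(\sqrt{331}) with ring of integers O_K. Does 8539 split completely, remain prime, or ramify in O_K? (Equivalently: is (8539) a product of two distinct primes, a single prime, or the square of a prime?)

splits completely

331 mod 4 = 3, hence disc K = 4·331 = 1324 and O_K = ℤ[√331].
disc(K) = 1324 is not divisible by 8539; 8539 is unramified.
Euler's criterion: 331^4269 mod 8539 = 1. Thus (331|8539) = 1.
(331/8539) = 1, so 8539 splits.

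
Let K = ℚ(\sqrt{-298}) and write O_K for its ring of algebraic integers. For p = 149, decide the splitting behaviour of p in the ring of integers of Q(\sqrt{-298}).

ramified — (149) = 𝔭²

Since -298 ≢ 1 mod 4, the ring of integers is ℤ[√-298] with discriminant 4·(-298) = -1192.
149 divides disc(K) = -1192, so 149 ramifies.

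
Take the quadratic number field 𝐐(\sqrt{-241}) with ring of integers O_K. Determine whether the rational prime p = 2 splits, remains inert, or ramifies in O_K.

d = -241 ≡ 3 (mod 4), so O_K = ℤ[√-241] and disc(K) = 4d = -964.
disc(K) = -964 = 2·(-482), so p = 2 is ramified.

ramifies in O_K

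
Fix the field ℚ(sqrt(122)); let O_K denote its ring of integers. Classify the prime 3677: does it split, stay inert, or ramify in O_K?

p splits

122 mod 4 = 2, hence disc K = 4·122 = 488 and O_K = ℤ[√122].
disc(K) = 488 is not divisible by 3677; 3677 is unramified.
(122/3677) = 122^1838 mod 3677 = 1, giving Legendre symbol 1.
(122/3677) = 1, so 3677 splits.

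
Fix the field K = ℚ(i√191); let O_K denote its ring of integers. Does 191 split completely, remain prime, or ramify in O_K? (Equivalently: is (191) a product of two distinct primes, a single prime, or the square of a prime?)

191 is ramified

Since -191 ≡ 1 mod 4, the ring of integers is ℤ[(1+√-191)/2] with discriminant -191.
disc(K) = -191 = 191·(-1), so p = 191 is ramified.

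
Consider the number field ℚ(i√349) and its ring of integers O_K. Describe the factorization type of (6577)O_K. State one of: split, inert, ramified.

-349 mod 4 = 3, hence disc K = 4·(-349) = -1396 and O_K = ℤ[√-349].
6577 ∤ -1396, so 6577 is unramified.
Euler's criterion: (-349)^3288 mod 6577 = 6576. Thus (-349|6577) = -1.
d is a non-residue mod p, hence 6577 remains inert in O_K.

inert — (6577) stays prime in O_K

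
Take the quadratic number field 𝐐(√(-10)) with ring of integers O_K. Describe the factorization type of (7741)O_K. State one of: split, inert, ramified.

inert

d = -10 ≡ 2 (mod 4), so O_K = ℤ[√-10] and disc(K) = 4d = -40.
Since gcd(7741, -40) = 1 the prime 7741 does not ramify.
Legendre symbol by Euler's criterion: (-10/7741) ≡ (-10)^3870 ≡ 7740 (mod 7741), i.e. (-10/7741) = -1.
d is a non-residue mod p, hence 7741 remains inert in O_K.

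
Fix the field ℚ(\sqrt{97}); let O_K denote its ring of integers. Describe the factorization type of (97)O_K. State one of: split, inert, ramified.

d = 97 ≡ 1 (mod 4), so O_K = ℤ[(1+√97)/2] and disc(K) = d = 97.
disc(K) = 97 = 97·1, so p = 97 is ramified.

ramified — (97) = 𝔭²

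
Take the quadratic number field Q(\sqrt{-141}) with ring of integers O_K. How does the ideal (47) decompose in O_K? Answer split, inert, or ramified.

-141 mod 4 = 3, hence disc K = 4·(-141) = -564 and O_K = ℤ[√-141].
47 divides disc(K) = -564, so 47 ramifies.

ramified — (47) = 𝔭²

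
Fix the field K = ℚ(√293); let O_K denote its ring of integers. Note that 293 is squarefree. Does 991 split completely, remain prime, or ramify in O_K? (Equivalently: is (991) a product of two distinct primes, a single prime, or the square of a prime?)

inert

Since 293 ≡ 1 mod 4, the ring of integers is ℤ[(1+√293)/2] with discriminant 293.
disc(K) = 293 is not divisible by 991; 991 is unramified.
Legendre symbol by Euler's criterion: (293/991) ≡ 293^495 ≡ 990 (mod 991), i.e. (293/991) = -1.
(293/991) = -1, so 991 is inert.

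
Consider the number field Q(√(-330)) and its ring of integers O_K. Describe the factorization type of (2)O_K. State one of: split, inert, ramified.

Since -330 ≢ 1 mod 4, the ring of integers is ℤ[√-330] with discriminant 4·(-330) = -1320.
disc(K) = -1320 = 2·(-660), so p = 2 is ramified.

2 is ramified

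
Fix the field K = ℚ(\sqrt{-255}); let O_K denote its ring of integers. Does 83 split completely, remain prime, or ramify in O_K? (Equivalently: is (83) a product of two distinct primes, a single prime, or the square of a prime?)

d = -255 ≡ 1 (mod 4), so O_K = ℤ[(1+√-255)/2] and disc(K) = d = -255.
disc(K) = -255 is not divisible by 83; 83 is unramified.
Legendre symbol by Euler's criterion: (-255/83) ≡ (-255)^41 ≡ 1 (mod 83), i.e. (-255/83) = 1.
(-255/83) = 1, so 83 splits.

splits completely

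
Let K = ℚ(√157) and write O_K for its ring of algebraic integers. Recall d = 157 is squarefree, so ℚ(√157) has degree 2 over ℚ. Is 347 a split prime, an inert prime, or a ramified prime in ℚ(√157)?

p splits

d = 157 ≡ 1 (mod 4), so O_K = ℤ[(1+√157)/2] and disc(K) = d = 157.
347 ∤ 157, so 347 is unramified.
(157/347) = 157^173 mod 347 = 1, giving Legendre symbol 1.
Legendre symbol 1 ⇒ 347 is split.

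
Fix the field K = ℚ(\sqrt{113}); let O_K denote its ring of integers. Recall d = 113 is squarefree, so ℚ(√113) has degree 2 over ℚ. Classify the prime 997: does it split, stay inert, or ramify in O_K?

remains prime (inert)

113 mod 4 = 1, hence disc K = 113 and O_K = ℤ[(1+√113)/2].
Since gcd(997, 113) = 1 the prime 997 does not ramify.
Legendre symbol by Euler's criterion: (113/997) ≡ 113^498 ≡ 996 (mod 997), i.e. (113/997) = -1.
d is a non-residue mod p, hence 997 remains inert in O_K.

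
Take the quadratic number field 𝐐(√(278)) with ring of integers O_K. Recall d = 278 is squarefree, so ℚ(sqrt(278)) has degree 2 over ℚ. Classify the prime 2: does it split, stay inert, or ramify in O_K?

Since 278 ≢ 1 mod 4, the ring of integers is ℤ[√278] with discriminant 4·278 = 1112.
2 divides disc(K) = 1112, so 2 ramifies.

ramified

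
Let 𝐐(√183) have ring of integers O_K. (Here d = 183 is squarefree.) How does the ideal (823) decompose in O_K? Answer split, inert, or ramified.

split

Since 183 ≢ 1 mod 4, the ring of integers is ℤ[√183] with discriminant 4·183 = 732.
Since gcd(823, 732) = 1 the prime 823 does not ramify.
(183/823) = 183^411 mod 823 = 1, giving Legendre symbol 1.
Legendre symbol 1 ⇒ 823 is split.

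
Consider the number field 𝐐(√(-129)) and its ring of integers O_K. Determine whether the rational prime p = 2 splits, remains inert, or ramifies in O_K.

-129 mod 4 = 3, hence disc K = 4·(-129) = -516 and O_K = ℤ[√-129].
disc(K) = -516 = 2·(-258), so p = 2 is ramified.

ramifies in O_K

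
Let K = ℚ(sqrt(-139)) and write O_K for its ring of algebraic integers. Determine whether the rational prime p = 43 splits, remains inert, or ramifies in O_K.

p is inert

d = -139 ≡ 1 (mod 4), so O_K = ℤ[(1+√-139)/2] and disc(K) = d = -139.
disc(K) = -139 is not divisible by 43; 43 is unramified.
Euler's criterion: (-139)^21 mod 43 = 42. Thus (-139|43) = -1.
Legendre symbol -1 ⇒ 43 is inert.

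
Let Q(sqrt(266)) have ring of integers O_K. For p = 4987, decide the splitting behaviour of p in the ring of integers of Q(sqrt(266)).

split

266 mod 4 = 2, hence disc K = 4·266 = 1064 and O_K = ℤ[√266].
Since gcd(4987, 1064) = 1 the prime 4987 does not ramify.
Compute (266/4987) via Euler: 266^((4987-1)/2) mod 4987 = 1, so (266/4987) = 1.
d is a quadratic residue mod p, hence 4987 splits in O_K.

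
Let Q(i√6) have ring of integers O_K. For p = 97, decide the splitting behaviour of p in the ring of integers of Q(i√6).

split — (97) = 𝔭₁𝔭₂ with 𝔭₁ ≠ 𝔭₂

-6 mod 4 = 2, hence disc K = 4·(-6) = -24 and O_K = ℤ[√-6].
Since gcd(97, -24) = 1 the prime 97 does not ramify.
Legendre symbol by Euler's criterion: (-6/97) ≡ (-6)^48 ≡ 1 (mod 97), i.e. (-6/97) = 1.
(-6/97) = 1, so 97 splits.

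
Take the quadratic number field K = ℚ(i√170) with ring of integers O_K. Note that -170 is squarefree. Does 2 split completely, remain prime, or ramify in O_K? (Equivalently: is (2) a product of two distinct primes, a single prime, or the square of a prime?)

ramified — (2) = 𝔭²

d = -170 ≡ 2 (mod 4), so O_K = ℤ[√-170] and disc(K) = 4d = -680.
2 divides disc(K) = -680, so 2 ramifies.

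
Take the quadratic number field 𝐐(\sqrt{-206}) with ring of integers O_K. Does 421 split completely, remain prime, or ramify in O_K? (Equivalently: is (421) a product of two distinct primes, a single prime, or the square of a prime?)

-206 mod 4 = 2, hence disc K = 4·(-206) = -824 and O_K = ℤ[√-206].
Since gcd(421, -824) = 1 the prime 421 does not ramify.
Legendre symbol by Euler's criterion: (-206/421) ≡ (-206)^210 ≡ 420 (mod 421), i.e. (-206/421) = -1.
(-206/421) = -1, so 421 is inert.

p is inert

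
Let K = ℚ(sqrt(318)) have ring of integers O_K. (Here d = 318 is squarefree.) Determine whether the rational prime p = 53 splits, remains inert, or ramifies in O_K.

ramifies in O_K

318 mod 4 = 2, hence disc K = 4·318 = 1272 and O_K = ℤ[√318].
53 divides disc(K) = 1272, so 53 ramifies.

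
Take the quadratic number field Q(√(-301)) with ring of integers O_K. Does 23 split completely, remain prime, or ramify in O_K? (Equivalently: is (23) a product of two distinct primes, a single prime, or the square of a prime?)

inert — (23) stays prime in O_K

-301 mod 4 = 3, hence disc K = 4·(-301) = -1204 and O_K = ℤ[√-301].
23 ∤ -1204, so 23 is unramified.
Legendre symbol by Euler's criterion: (-301/23) ≡ (-301)^11 ≡ 22 (mod 23), i.e. (-301/23) = -1.
d is a non-residue mod p, hence 23 remains inert in O_K.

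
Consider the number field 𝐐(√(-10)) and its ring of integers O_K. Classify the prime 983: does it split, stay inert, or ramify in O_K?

-10 mod 4 = 2, hence disc K = 4·(-10) = -40 and O_K = ℤ[√-10].
983 ∤ -40, so 983 is unramified.
Compute (-10/983) via Euler: 973^((983-1)/2) mod 983 = 1, so (-10/983) = 1.
(-10/983) = 1, so 983 splits.

splits completely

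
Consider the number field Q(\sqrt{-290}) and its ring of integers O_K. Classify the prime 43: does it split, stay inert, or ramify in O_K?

Since -290 ≢ 1 mod 4, the ring of integers is ℤ[√-290] with discriminant 4·(-290) = -1160.
43 ∤ -1160, so 43 is unramified.
(-290/43) = 11^21 mod 43 = 1, giving Legendre symbol 1.
d is a quadratic residue mod p, hence 43 splits in O_K.

split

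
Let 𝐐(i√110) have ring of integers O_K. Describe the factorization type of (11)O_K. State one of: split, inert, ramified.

p ramifies

-110 mod 4 = 2, hence disc K = 4·(-110) = -440 and O_K = ℤ[√-110].
11 divides disc(K) = -440, so 11 ramifies.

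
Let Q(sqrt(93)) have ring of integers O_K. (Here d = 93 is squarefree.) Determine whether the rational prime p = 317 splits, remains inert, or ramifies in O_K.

inert

Since 93 ≡ 1 mod 4, the ring of integers is ℤ[(1+√93)/2] with discriminant 93.
Since gcd(317, 93) = 1 the prime 317 does not ramify.
(93/317) = 93^158 mod 317 = 316, giving Legendre symbol -1.
d is a non-residue mod p, hence 317 remains inert in O_K.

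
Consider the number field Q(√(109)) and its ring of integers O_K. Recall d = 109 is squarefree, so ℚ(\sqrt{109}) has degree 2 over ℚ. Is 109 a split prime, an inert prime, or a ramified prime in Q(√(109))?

109 mod 4 = 1, hence disc K = 109 and O_K = ℤ[(1+√109)/2].
109 divides disc(K) = 109, so 109 ramifies.

ramifies in O_K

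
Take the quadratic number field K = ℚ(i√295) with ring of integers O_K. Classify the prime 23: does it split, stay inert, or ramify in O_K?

split

Since -295 ≡ 1 mod 4, the ring of integers is ℤ[(1+√-295)/2] with discriminant -295.
23 ∤ -295, so 23 is unramified.
Euler's criterion: (-295)^11 mod 23 = 1. Thus (-295|23) = 1.
d is a quadratic residue mod p, hence 23 splits in O_K.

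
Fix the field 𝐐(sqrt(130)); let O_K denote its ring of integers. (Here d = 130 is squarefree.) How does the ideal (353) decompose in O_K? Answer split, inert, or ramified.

130 mod 4 = 2, hence disc K = 4·130 = 520 and O_K = ℤ[√130].
disc(K) = 520 is not divisible by 353; 353 is unramified.
Compute (130/353) via Euler: 130^((353-1)/2) mod 353 = 1, so (130/353) = 1.
Legendre symbol 1 ⇒ 353 is split.

split — (353) = 𝔭₁𝔭₂ with 𝔭₁ ≠ 𝔭₂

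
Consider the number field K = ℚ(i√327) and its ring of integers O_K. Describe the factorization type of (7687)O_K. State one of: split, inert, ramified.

inert

Since -327 ≡ 1 mod 4, the ring of integers is ℤ[(1+√-327)/2] with discriminant -327.
disc(K) = -327 is not divisible by 7687; 7687 is unramified.
Legendre symbol by Euler's criterion: (-327/7687) ≡ (-327)^3843 ≡ 7686 (mod 7687), i.e. (-327/7687) = -1.
d is a non-residue mod p, hence 7687 remains inert in O_K.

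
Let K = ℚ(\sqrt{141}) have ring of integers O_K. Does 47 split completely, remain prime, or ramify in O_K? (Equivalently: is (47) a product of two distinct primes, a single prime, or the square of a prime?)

ramified

d = 141 ≡ 1 (mod 4), so O_K = ℤ[(1+√141)/2] and disc(K) = d = 141.
Ramification test: 47 | 141. The prime 47 ramifies in K.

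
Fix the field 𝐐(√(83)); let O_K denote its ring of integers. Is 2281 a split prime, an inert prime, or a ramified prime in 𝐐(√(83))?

2281 splits in O_K

83 mod 4 = 3, hence disc K = 4·83 = 332 and O_K = ℤ[√83].
2281 ∤ 332, so 2281 is unramified.
(83/2281) = 83^1140 mod 2281 = 1, giving Legendre symbol 1.
(83/2281) = 1, so 2281 splits.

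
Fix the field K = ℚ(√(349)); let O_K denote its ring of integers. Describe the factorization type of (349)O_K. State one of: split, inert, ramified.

ramifies in O_K

349 mod 4 = 1, hence disc K = 349 and O_K = ℤ[(1+√349)/2].
349 divides disc(K) = 349, so 349 ramifies.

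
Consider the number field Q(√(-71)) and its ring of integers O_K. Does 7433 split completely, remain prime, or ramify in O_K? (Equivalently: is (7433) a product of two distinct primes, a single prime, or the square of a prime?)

-71 mod 4 = 1, hence disc K = -71 and O_K = ℤ[(1+√-71)/2].
7433 ∤ -71, so 7433 is unramified.
(-71/7433) = 7362^3716 mod 7433 = 1, giving Legendre symbol 1.
d is a quadratic residue mod p, hence 7433 splits in O_K.

7433 splits in O_K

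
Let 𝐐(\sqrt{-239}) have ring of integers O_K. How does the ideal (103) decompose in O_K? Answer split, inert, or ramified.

remains prime (inert)

d = -239 ≡ 1 (mod 4), so O_K = ℤ[(1+√-239)/2] and disc(K) = d = -239.
Since gcd(103, -239) = 1 the prime 103 does not ramify.
Legendre symbol by Euler's criterion: (-239/103) ≡ (-239)^51 ≡ 102 (mod 103), i.e. (-239/103) = -1.
Legendre symbol -1 ⇒ 103 is inert.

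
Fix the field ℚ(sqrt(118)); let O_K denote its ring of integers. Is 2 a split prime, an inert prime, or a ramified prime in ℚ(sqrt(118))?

ramified — (2) = 𝔭²

Since 118 ≢ 1 mod 4, the ring of integers is ℤ[√118] with discriminant 4·118 = 472.
2 divides disc(K) = 472, so 2 ramifies.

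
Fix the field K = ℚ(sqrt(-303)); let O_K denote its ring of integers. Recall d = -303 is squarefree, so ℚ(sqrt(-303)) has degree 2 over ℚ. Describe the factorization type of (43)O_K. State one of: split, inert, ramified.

split

Since -303 ≡ 1 mod 4, the ring of integers is ℤ[(1+√-303)/2] with discriminant -303.
Since gcd(43, -303) = 1 the prime 43 does not ramify.
Euler's criterion: (-303)^21 mod 43 = 1. Thus (-303|43) = 1.
d is a quadratic residue mod p, hence 43 splits in O_K.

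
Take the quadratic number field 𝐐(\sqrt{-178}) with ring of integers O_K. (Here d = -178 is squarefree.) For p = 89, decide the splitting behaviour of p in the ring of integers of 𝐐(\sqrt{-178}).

ramified

d = -178 ≡ 2 (mod 4), so O_K = ℤ[√-178] and disc(K) = 4d = -712.
disc(K) = -712 = 89·(-8), so p = 89 is ramified.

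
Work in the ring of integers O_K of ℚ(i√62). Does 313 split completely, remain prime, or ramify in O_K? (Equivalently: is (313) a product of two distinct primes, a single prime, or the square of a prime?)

inert — (313) stays prime in O_K

-62 mod 4 = 2, hence disc K = 4·(-62) = -248 and O_K = ℤ[√-62].
disc(K) = -248 is not divisible by 313; 313 is unramified.
Compute (-62/313) via Euler: 251^((313-1)/2) mod 313 = 312, so (-62/313) = -1.
(-62/313) = -1, so 313 is inert.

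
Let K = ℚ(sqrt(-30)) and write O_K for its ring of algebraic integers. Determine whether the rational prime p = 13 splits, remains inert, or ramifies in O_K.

p splits

-30 mod 4 = 2, hence disc K = 4·(-30) = -120 and O_K = ℤ[√-30].
disc(K) = -120 is not divisible by 13; 13 is unramified.
Legendre symbol by Euler's criterion: (-30/13) ≡ (-30)^6 ≡ 1 (mod 13), i.e. (-30/13) = 1.
(-30/13) = 1, so 13 splits.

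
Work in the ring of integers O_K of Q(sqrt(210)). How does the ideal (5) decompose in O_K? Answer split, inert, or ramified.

210 mod 4 = 2, hence disc K = 4·210 = 840 and O_K = ℤ[√210].
5 divides disc(K) = 840, so 5 ramifies.

5 is ramified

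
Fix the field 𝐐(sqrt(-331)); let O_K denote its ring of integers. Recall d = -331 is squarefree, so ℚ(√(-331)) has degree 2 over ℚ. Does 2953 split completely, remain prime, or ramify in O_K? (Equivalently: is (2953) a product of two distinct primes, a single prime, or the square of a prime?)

d = -331 ≡ 1 (mod 4), so O_K = ℤ[(1+√-331)/2] and disc(K) = d = -331.
Since gcd(2953, -331) = 1 the prime 2953 does not ramify.
Legendre symbol by Euler's criterion: (-331/2953) ≡ (-331)^1476 ≡ 2952 (mod 2953), i.e. (-331/2953) = -1.
d is a non-residue mod p, hence 2953 remains inert in O_K.

remains prime (inert)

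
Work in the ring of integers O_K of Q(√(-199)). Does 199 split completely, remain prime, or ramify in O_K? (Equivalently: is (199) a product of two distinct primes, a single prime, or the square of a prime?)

199 is ramified

d = -199 ≡ 1 (mod 4), so O_K = ℤ[(1+√-199)/2] and disc(K) = d = -199.
Ramification test: 199 | -199. The prime 199 ramifies in K.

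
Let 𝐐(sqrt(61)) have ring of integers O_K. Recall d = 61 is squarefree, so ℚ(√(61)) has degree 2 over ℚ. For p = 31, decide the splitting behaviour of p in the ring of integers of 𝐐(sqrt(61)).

d = 61 ≡ 1 (mod 4), so O_K = ℤ[(1+√61)/2] and disc(K) = d = 61.
Since gcd(31, 61) = 1 the prime 31 does not ramify.
Compute (61/31) via Euler: 30^((31-1)/2) mod 31 = 30, so (61/31) = -1.
d is a non-residue mod p, hence 31 remains inert in O_K.

31 remains inert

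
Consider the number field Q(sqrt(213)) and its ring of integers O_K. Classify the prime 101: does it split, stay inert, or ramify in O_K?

p is inert

213 mod 4 = 1, hence disc K = 213 and O_K = ℤ[(1+√213)/2].
101 ∤ 213, so 101 is unramified.
(213/101) = 11^50 mod 101 = 100, giving Legendre symbol -1.
(213/101) = -1, so 101 is inert.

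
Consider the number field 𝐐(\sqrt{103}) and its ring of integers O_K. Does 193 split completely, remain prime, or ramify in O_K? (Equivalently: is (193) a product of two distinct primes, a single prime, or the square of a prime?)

193 remains inert

Since 103 ≢ 1 mod 4, the ring of integers is ℤ[√103] with discriminant 4·103 = 412.
Since gcd(193, 412) = 1 the prime 193 does not ramify.
Compute (103/193) via Euler: 103^((193-1)/2) mod 193 = 192, so (103/193) = -1.
d is a non-residue mod p, hence 193 remains inert in O_K.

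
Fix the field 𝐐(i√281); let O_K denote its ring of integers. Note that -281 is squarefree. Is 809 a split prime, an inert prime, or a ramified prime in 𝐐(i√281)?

splits completely

d = -281 ≡ 3 (mod 4), so O_K = ℤ[√-281] and disc(K) = 4d = -1124.
809 ∤ -1124, so 809 is unramified.
Legendre symbol by Euler's criterion: (-281/809) ≡ (-281)^404 ≡ 1 (mod 809), i.e. (-281/809) = 1.
d is a quadratic residue mod p, hence 809 splits in O_K.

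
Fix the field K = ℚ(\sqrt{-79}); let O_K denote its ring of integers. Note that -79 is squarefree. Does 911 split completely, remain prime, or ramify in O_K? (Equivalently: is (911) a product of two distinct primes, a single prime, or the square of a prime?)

-79 mod 4 = 1, hence disc K = -79 and O_K = ℤ[(1+√-79)/2].
Since gcd(911, -79) = 1 the prime 911 does not ramify.
Compute (-79/911) via Euler: 832^((911-1)/2) mod 911 = 1, so (-79/911) = 1.
(-79/911) = 1, so 911 splits.

splits completely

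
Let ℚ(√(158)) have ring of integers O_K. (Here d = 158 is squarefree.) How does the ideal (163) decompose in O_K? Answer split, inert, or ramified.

158 mod 4 = 2, hence disc K = 4·158 = 632 and O_K = ℤ[√158].
163 ∤ 632, so 163 is unramified.
(158/163) = 158^81 mod 163 = 1, giving Legendre symbol 1.
Legendre symbol 1 ⇒ 163 is split.

split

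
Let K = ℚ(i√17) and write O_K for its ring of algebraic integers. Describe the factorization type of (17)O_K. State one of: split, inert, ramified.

ramifies in O_K

d = -17 ≡ 3 (mod 4), so O_K = ℤ[√-17] and disc(K) = 4d = -68.
disc(K) = -68 = 17·(-4), so p = 17 is ramified.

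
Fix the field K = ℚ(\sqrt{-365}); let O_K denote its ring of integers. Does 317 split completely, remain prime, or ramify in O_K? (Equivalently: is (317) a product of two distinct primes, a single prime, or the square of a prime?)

inert

-365 mod 4 = 3, hence disc K = 4·(-365) = -1460 and O_K = ℤ[√-365].
disc(K) = -1460 is not divisible by 317; 317 is unramified.
Legendre symbol by Euler's criterion: (-365/317) ≡ (-365)^158 ≡ 316 (mod 317), i.e. (-365/317) = -1.
(-365/317) = -1, so 317 is inert.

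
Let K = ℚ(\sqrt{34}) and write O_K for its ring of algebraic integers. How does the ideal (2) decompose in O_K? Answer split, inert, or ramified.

ramified

d = 34 ≡ 2 (mod 4), so O_K = ℤ[√34] and disc(K) = 4d = 136.
2 divides disc(K) = 136, so 2 ramifies.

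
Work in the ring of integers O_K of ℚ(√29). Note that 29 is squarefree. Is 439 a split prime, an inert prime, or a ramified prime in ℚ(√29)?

d = 29 ≡ 1 (mod 4), so O_K = ℤ[(1+√29)/2] and disc(K) = d = 29.
disc(K) = 29 is not divisible by 439; 439 is unramified.
Legendre symbol by Euler's criterion: (29/439) ≡ 29^219 ≡ 1 (mod 439), i.e. (29/439) = 1.
d is a quadratic residue mod p, hence 439 splits in O_K.

split — (439) = 𝔭₁𝔭₂ with 𝔭₁ ≠ 𝔭₂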